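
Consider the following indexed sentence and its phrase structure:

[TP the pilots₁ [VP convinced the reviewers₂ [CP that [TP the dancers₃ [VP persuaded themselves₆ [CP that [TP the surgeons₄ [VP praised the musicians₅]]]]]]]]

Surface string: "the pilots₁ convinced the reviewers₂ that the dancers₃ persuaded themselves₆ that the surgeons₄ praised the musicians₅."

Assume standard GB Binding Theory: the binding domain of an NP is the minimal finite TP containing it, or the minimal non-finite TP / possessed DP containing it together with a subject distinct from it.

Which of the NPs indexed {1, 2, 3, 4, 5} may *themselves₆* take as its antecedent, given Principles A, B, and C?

*themselves* is an anaphor, so Principle A applies: it must be bound in its binding domain.
Binding domain of *themselves₆*: the embedded TP, whose subject is the dancers₃.
*the pilots₁* c-commands the anaphor but is outside its binding domain → cannot satisfy Principle A.
*the reviewers₂* c-commands the anaphor but is outside its binding domain → cannot satisfy Principle A.
*the dancers₃* c-commands the anaphor within its binding domain → licit binder.
*the surgeons₄* does not c-command the anaphor → cannot bind it.
*the musicians₅* does not c-command the anaphor → cannot bind it.

{3}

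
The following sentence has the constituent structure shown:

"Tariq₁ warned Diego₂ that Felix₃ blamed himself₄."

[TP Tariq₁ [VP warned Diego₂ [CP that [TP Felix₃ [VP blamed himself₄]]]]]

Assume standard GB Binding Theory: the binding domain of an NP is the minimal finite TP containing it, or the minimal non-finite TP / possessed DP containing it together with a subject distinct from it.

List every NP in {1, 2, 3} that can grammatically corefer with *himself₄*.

*himself* is an anaphor, so Principle A applies: it must be bound in its binding domain.
Binding domain of *himself₄*: the embedded TP, whose subject is Felix₃.
*Tariq₁* c-commands the anaphor but is outside its binding domain → cannot satisfy Principle A.
*Diego₂* c-commands the anaphor but is outside its binding domain → cannot satisfy Principle A.
*Felix₃* c-commands the anaphor within its binding domain → licit binder.

{3}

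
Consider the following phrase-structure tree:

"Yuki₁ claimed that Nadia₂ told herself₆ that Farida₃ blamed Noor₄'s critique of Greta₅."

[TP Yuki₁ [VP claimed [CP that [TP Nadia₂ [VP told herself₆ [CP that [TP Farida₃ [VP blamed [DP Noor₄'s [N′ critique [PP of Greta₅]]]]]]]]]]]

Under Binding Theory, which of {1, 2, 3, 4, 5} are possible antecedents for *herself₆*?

*herself* is an anaphor, so Principle A applies: it must be bound in its binding domain.
Binding domain of *herself₆*: the embedded TP, whose subject is Nadia₂.
*Yuki₁* c-commands the anaphor but is outside its binding domain → cannot satisfy Principle A.
*Nadia₂* c-commands the anaphor within its binding domain → licit binder.
*Farida₃* does not c-command the anaphor → cannot bind it.
*Noor₄* does not c-command the anaphor → cannot bind it.
*Greta₅* does not c-command the anaphor → cannot bind it.

{2}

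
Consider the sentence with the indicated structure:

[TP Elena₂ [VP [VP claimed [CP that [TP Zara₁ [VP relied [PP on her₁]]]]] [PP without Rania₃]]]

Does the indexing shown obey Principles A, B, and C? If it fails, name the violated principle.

The two coindexed NPs are *Zara₁* and *her₁*.
*her₁* is a pronoun. Its binding domain is the embedded TP, whose subject is Zara₁.
*Zara₁* c-commands it within that domain and carries the same index.
The pronoun is locally bound → Principle B violation.

Principle B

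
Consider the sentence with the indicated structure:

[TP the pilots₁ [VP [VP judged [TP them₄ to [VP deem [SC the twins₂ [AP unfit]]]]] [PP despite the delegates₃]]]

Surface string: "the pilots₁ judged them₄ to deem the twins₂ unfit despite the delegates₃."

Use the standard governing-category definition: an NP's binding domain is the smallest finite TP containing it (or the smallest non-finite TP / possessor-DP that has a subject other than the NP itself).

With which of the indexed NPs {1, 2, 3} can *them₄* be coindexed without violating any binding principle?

*them* is a pronoun, so Principle B applies: it must be free in its binding domain.
Binding domain of *them₄*: the matrix TP, whose subject is the pilots₁.
*the pilots₁* c-commands the pronoun within its binding domain → coindexation would violate Principle B.
*the twins₂*: the pronoun c-commands this R-expression → coindexation would violate Principle C on *the twins₂*.
*the delegates₃* and the pronoun do not c-command one another → neither Principle B nor Principle C is at stake; coindexation permitted.

{3}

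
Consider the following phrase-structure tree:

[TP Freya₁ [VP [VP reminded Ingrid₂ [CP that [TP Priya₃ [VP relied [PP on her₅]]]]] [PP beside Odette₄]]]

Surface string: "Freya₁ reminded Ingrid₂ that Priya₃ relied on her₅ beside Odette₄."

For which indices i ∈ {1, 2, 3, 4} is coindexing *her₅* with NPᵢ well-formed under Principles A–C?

{1, 2, 4}

*her* is a pronoun, so Principle B applies: it must be free in its binding domain.
Binding domain of *her₅*: the embedded TP, whose subject is Priya₃.
*Freya₁* c-commands the pronoun but from outside its binding domain, and is not c-commanded by it → coindexation permitted.
*Ingrid₂* c-commands the pronoun but from outside its binding domain, and is not c-commanded by it → coindexation permitted.
*Priya₃* c-commands the pronoun within its binding domain → coindexation would violate Principle B.
*Odette₄* and the pronoun do not c-command one another → neither Principle B nor Principle C is at stake; coindexation permitted.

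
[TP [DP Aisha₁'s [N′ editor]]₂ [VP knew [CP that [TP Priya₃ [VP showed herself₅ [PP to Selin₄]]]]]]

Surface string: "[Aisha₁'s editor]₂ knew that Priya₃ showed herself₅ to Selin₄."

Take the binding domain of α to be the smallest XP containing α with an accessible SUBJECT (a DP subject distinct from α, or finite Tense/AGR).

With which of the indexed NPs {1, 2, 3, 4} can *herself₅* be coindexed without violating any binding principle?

{3}

*herself* is an anaphor, so Principle A applies: it must be bound in its binding domain.
Binding domain of *herself₅*: the embedded TP, whose subject is Priya₃.
*Aisha₁* does not c-command the anaphor → cannot bind it.
*[Aisha₁'s editor]₂* c-commands the anaphor but is outside its binding domain → cannot satisfy Principle A.
*Priya₃* c-commands the anaphor within its binding domain → licit binder.
*Selin₄* does not c-command the anaphor → cannot bind it.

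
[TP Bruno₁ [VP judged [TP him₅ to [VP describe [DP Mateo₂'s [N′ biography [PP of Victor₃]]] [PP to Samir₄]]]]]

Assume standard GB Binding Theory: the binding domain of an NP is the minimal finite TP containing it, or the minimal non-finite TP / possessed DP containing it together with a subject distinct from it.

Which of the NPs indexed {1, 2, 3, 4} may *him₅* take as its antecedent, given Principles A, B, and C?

none

*him* is a pronoun, so Principle B applies: it must be free in its binding domain.
Binding domain of *him₅*: the matrix TP, whose subject is Bruno₁.
*Bruno₁* c-commands the pronoun within its binding domain → coindexation would violate Principle B.
*Mateo₂*: the pronoun c-commands this R-expression → coindexation would violate Principle C on *Mateo₂*.
*Victor₃*: the pronoun c-commands this R-expression → coindexation would violate Principle C on *Victor₃*.
*Samir₄*: the pronoun c-commands this R-expression → coindexation would violate Principle C on *Samir₄*.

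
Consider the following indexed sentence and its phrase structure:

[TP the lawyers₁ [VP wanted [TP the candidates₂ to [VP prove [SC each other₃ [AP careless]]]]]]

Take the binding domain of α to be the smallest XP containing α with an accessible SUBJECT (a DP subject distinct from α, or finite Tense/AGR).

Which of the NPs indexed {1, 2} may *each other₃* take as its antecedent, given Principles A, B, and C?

*each other* is an anaphor, so Principle A applies: it must be bound in its binding domain.
Binding domain of *each other₃*: the embedded TP, whose subject is the candidates₂.
*the lawyers₁* c-commands the anaphor but is outside its binding domain → cannot satisfy Principle A.
*the candidates₂* c-commands the anaphor within its binding domain → licit binder.

{2}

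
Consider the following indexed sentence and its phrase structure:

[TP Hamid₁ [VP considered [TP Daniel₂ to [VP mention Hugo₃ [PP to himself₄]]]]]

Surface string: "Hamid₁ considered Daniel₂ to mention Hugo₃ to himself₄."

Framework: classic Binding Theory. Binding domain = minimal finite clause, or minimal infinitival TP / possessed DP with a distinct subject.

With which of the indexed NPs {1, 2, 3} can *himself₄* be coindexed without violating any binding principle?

{2, 3}

*himself* is an anaphor, so Principle A applies: it must be bound in its binding domain.
Binding domain of *himself₄*: the embedded TP, whose subject is Daniel₂.
*Hamid₁* c-commands the anaphor but is outside its binding domain → cannot satisfy Principle A.
*Daniel₂* c-commands the anaphor within its binding domain → licit binder.
*Hugo₃* c-commands the anaphor within its binding domain → licit binder.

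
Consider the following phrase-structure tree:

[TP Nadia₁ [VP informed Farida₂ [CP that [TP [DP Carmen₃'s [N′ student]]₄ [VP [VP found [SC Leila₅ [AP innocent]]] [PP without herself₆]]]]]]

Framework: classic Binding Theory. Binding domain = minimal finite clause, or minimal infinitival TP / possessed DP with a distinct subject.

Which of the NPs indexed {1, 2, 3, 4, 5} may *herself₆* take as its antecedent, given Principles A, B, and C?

{4}

*herself* is an anaphor, so Principle A applies: it must be bound in its binding domain.
Binding domain of *herself₆*: the embedded TP, whose subject is [Carmen₃'s student]₄.
*Nadia₁* c-commands the anaphor but is outside its binding domain → cannot satisfy Principle A.
*Farida₂* c-commands the anaphor but is outside its binding domain → cannot satisfy Principle A.
*Carmen₃* does not c-command the anaphor → cannot bind it.
*[Carmen₃'s student]₄* c-commands the anaphor within its binding domain → licit binder.
*Leila₅* does not c-command the anaphor → cannot bind it.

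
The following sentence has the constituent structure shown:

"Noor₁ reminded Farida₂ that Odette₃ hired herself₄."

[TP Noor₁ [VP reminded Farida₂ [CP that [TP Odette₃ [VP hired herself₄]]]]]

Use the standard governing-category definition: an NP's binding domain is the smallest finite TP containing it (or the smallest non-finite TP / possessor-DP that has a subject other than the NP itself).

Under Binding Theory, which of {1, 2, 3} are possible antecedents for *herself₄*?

*herself* is an anaphor, so Principle A applies: it must be bound in its binding domain.
Binding domain of *herself₄*: the embedded TP, whose subject is Odette₃.
*Noor₁* c-commands the anaphor but is outside its binding domain → cannot satisfy Principle A.
*Farida₂* c-commands the anaphor but is outside its binding domain → cannot satisfy Principle A.
*Odette₃* c-commands the anaphor within its binding domain → licit binder.

{3}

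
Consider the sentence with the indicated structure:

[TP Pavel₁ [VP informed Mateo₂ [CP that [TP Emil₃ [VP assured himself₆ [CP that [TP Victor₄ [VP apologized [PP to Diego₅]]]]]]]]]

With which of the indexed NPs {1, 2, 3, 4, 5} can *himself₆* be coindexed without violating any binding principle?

*himself* is an anaphor, so Principle A applies: it must be bound in its binding domain.
Binding domain of *himself₆*: the embedded TP, whose subject is Emil₃.
*Pavel₁* c-commands the anaphor but is outside its binding domain → cannot satisfy Principle A.
*Mateo₂* c-commands the anaphor but is outside its binding domain → cannot satisfy Principle A.
*Emil₃* c-commands the anaphor within its binding domain → licit binder.
*Victor₄* does not c-command the anaphor → cannot bind it.
*Diego₅* does not c-command the anaphor → cannot bind it.

{3}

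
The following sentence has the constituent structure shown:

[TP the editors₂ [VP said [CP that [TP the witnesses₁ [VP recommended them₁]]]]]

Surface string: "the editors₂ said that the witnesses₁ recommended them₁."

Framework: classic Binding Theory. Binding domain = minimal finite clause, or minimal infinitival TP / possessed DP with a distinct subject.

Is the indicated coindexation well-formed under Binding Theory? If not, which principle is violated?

The two coindexed NPs are *the witnesses₁* and *them₁*.
*them₁* is a pronoun. Its binding domain is the embedded TP, whose subject is the witnesses₁.
*the witnesses₁* c-commands it within that domain and carries the same index.
The pronoun is locally bound → Principle B violation.

Principle B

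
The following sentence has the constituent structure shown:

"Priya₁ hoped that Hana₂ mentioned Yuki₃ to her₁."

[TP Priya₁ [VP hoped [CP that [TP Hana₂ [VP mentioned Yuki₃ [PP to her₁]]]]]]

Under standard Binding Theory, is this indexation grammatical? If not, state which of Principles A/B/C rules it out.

grammatical

The two coindexed NPs are *Priya₁* and *her₁*.
*her₁* is a pronoun; its binding domain is the embedded TP, whose subject is Hana₂. Within that domain it is c-commanded only by *Hana₂*, *Yuki₃*, which carry a different index — the pronoun is free locally, so Principle B holds.
*Priya₁* is an R-expression; *her₁* does not c-command it, and no other NP shares its index, so Principle C is satisfied.
All principles are respected.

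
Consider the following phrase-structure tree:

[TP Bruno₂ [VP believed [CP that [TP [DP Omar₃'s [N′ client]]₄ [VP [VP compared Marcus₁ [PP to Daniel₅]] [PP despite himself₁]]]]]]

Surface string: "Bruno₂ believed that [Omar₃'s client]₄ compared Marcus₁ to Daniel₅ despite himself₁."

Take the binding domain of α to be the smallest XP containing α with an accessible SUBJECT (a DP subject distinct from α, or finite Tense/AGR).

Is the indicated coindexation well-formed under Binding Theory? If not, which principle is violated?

The two coindexed NPs are *Marcus₁* and *himself₁*.
*himself₁* is an anaphor. Principle A requires it to be bound within its binding domain — the embedded TP, whose subject is [Omar₃'s client]₄.
Within that domain it is c-commanded by *[Omar₃'s client]₄*, which does not share its index.
*Marcus₁* does not c-command the anaphor at all.
The anaphor is unbound in its domain → Principle A violation.

Principle A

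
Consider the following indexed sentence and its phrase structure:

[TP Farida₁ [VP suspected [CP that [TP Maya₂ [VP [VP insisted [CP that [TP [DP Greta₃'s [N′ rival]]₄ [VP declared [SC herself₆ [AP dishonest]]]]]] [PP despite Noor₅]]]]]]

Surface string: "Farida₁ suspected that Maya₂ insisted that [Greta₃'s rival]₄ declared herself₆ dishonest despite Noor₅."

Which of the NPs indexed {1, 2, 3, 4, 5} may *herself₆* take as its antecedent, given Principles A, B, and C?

*herself* is an anaphor, so Principle A applies: it must be bound in its binding domain.
Binding domain of *herself₆*: the embedded TP, whose subject is [Greta₃'s rival]₄.
*Farida₁* c-commands the anaphor but is outside its binding domain → cannot satisfy Principle A.
*Maya₂* c-commands the anaphor but is outside its binding domain → cannot satisfy Principle A.
*Greta₃* does not c-command the anaphor → cannot bind it.
*[Greta₃'s rival]₄* c-commands the anaphor within its binding domain → licit binder.
*Noor₅* does not c-command the anaphor → cannot bind it.

{4}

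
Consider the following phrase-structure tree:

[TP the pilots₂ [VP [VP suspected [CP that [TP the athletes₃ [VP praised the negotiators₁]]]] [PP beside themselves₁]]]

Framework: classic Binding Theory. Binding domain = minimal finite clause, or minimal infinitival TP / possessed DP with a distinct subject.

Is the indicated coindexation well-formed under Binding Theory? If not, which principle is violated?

Principle A

The two coindexed NPs are *the negotiators₁* and *themselves₁*.
*themselves₁* is an anaphor. Principle A requires it to be bound within its binding domain — the matrix TP, whose subject is the pilots₂.
Within that domain it is c-commanded by *the pilots₂*, which does not share its index.
*the negotiators₁* does not c-command the anaphor at all.
The anaphor is unbound in its domain → Principle A violation.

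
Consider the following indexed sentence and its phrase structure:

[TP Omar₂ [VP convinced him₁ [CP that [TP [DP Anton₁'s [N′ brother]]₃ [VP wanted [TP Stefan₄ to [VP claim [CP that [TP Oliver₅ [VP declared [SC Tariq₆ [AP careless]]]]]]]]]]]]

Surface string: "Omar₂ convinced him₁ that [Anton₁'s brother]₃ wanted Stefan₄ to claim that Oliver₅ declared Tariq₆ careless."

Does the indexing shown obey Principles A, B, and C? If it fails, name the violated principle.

Principle C

The two coindexed NPs are *him₁* and *Anton₁*.
*Anton₁* is an R-expression. Principle C requires it to be free everywhere.
*him₁* c-commands it and carries the same index.
The R-expression is bound → Principle C violation.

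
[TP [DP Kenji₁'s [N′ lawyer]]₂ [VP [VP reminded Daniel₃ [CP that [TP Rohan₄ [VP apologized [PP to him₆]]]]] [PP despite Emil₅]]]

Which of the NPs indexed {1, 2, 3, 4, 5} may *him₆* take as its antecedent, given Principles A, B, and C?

*him* is a pronoun, so Principle B applies: it must be free in its binding domain.
Binding domain of *him₆*: the embedded TP, whose subject is Rohan₄.
*Kenji₁* and the pronoun do not c-command one another → neither Principle B nor Principle C is at stake; coindexation permitted.
*[Kenji₁'s lawyer]₂* c-commands the pronoun but from outside its binding domain, and is not c-commanded by it → coindexation permitted.
*Daniel₃* c-commands the pronoun but from outside its binding domain, and is not c-commanded by it → coindexation permitted.
*Rohan₄* c-commands the pronoun within its binding domain → coindexation would violate Principle B.
*Emil₅* and the pronoun do not c-command one another → neither Principle B nor Principle C is at stake; coindexation permitted.

{1, 2, 3, 5}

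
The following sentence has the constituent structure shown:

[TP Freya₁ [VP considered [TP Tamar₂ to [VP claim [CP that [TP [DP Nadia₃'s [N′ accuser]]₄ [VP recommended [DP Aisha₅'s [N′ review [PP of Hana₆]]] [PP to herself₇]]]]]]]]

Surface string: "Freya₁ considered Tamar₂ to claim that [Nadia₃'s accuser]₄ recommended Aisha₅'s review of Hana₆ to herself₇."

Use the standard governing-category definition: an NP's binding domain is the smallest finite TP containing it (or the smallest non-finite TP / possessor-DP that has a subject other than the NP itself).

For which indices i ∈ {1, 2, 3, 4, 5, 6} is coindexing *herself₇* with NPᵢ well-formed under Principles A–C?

*herself* is an anaphor, so Principle A applies: it must be bound in its binding domain.
Binding domain of *herself₇*: the embedded TP, whose subject is [Nadia₃'s accuser]₄.
*Freya₁* c-commands the anaphor but is outside its binding domain → cannot satisfy Principle A.
*Tamar₂* c-commands the anaphor but is outside its binding domain → cannot satisfy Principle A.
*Nadia₃* does not c-command the anaphor → cannot bind it.
*[Nadia₃'s accuser]₄* c-commands the anaphor within its binding domain → licit binder.
*Aisha₅* does not c-command the anaphor → cannot bind it.
*Hana₆* does not c-command the anaphor → cannot bind it.

{4}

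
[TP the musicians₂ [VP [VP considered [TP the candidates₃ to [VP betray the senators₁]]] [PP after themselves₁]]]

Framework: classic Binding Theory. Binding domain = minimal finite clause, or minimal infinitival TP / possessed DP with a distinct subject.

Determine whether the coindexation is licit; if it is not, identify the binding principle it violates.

Principle A

The two coindexed NPs are *the senators₁* and *themselves₁*.
*themselves₁* is an anaphor. Principle A requires it to be bound within its binding domain — the matrix TP, whose subject is the musicians₂.
Within that domain it is c-commanded by *the musicians₂*, which does not share its index.
*the senators₁* does not c-command the anaphor at all.
The anaphor is unbound in its domain → Principle A violation.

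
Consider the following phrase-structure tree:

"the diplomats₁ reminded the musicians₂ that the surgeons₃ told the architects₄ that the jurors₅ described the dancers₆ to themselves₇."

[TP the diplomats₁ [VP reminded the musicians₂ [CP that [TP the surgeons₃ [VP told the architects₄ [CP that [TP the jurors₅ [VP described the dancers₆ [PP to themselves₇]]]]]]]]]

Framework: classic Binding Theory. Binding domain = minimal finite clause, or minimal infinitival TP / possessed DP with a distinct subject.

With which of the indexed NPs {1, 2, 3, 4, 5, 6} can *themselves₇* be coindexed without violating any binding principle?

*themselves* is an anaphor, so Principle A applies: it must be bound in its binding domain.
Binding domain of *themselves₇*: the embedded TP, whose subject is the jurors₅.
*the diplomats₁* c-commands the anaphor but is outside its binding domain → cannot satisfy Principle A.
*the musicians₂* c-commands the anaphor but is outside its binding domain → cannot satisfy Principle A.
*the surgeons₃* c-commands the anaphor but is outside its binding domain → cannot satisfy Principle A.
*the architects₄* c-commands the anaphor but is outside its binding domain → cannot satisfy Principle A.
*the jurors₅* c-commands the anaphor within its binding domain → licit binder.
*the dancers₆* c-commands the anaphor within its binding domain → licit binder.

{5, 6}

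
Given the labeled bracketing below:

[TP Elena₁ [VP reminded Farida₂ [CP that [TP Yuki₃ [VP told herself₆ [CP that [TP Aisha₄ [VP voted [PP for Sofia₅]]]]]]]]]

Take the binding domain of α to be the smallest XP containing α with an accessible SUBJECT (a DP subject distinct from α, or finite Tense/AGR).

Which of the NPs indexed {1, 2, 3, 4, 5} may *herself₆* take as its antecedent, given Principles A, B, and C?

{3}

*herself* is an anaphor, so Principle A applies: it must be bound in its binding domain.
Binding domain of *herself₆*: the embedded TP, whose subject is Yuki₃.
*Elena₁* c-commands the anaphor but is outside its binding domain → cannot satisfy Principle A.
*Farida₂* c-commands the anaphor but is outside its binding domain → cannot satisfy Principle A.
*Yuki₃* c-commands the anaphor within its binding domain → licit binder.
*Aisha₄* does not c-command the anaphor → cannot bind it.
*Sofia₅* does not c-command the anaphor → cannot bind it.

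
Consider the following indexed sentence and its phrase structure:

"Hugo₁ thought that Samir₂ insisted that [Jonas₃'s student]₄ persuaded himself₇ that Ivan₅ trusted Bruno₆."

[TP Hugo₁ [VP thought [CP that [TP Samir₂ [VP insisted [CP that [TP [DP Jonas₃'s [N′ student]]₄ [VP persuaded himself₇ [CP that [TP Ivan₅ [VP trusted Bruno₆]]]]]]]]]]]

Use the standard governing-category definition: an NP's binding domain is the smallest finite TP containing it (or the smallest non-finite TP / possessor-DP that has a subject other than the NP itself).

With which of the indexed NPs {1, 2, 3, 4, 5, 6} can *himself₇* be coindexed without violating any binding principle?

*himself* is an anaphor, so Principle A applies: it must be bound in its binding domain.
Binding domain of *himself₇*: the embedded TP, whose subject is [Jonas₃'s student]₄.
*Hugo₁* c-commands the anaphor but is outside its binding domain → cannot satisfy Principle A.
*Samir₂* c-commands the anaphor but is outside its binding domain → cannot satisfy Principle A.
*Jonas₃* does not c-command the anaphor → cannot bind it.
*[Jonas₃'s student]₄* c-commands the anaphor within its binding domain → licit binder.
*Ivan₅* does not c-command the anaphor → cannot bind it.
*Bruno₆* does not c-command the anaphor → cannot bind it.

{4}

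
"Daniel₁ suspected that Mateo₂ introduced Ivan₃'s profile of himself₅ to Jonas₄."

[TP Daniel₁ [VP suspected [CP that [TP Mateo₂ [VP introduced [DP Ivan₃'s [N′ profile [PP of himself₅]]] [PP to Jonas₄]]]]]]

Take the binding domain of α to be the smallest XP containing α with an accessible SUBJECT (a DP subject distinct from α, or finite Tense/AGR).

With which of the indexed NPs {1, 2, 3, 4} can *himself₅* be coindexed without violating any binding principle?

{3}

*himself* is an anaphor, so Principle A applies: it must be bound in its binding domain.
Binding domain of *himself₅*: the possessed DP, whose subject is Ivan₃.
*Daniel₁* c-commands the anaphor but is outside its binding domain → cannot satisfy Principle A.
*Mateo₂* c-commands the anaphor but is outside its binding domain → cannot satisfy Principle A.
*Ivan₃* c-commands the anaphor within its binding domain → licit binder.
*Jonas₄* does not c-command the anaphor → cannot bind it.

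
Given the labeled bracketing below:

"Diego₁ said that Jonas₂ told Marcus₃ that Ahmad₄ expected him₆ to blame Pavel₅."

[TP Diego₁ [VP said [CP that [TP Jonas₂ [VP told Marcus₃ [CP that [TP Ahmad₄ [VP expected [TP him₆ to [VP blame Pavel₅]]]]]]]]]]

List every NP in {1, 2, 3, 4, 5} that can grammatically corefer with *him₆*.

*him* is a pronoun, so Principle B applies: it must be free in its binding domain.
Binding domain of *him₆*: the embedded TP, whose subject is Ahmad₄.
*Diego₁* c-commands the pronoun but from outside its binding domain, and is not c-commanded by it → coindexation permitted.
*Jonas₂* c-commands the pronoun but from outside its binding domain, and is not c-commanded by it → coindexation permitted.
*Marcus₃* c-commands the pronoun but from outside its binding domain, and is not c-commanded by it → coindexation permitted.
*Ahmad₄* c-commands the pronoun within its binding domain → coindexation would violate Principle B.
*Pavel₅*: the pronoun c-commands this R-expression → coindexation would violate Principle C on *Pavel₅*.

{1, 2, 3}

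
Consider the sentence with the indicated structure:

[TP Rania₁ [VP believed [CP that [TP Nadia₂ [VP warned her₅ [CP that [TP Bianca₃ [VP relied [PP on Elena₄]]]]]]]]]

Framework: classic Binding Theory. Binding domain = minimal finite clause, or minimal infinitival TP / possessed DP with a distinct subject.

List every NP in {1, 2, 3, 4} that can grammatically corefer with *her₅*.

*her* is a pronoun, so Principle B applies: it must be free in its binding domain.
Binding domain of *her₅*: the embedded TP, whose subject is Nadia₂.
*Rania₁* c-commands the pronoun but from outside its binding domain, and is not c-commanded by it → coindexation permitted.
*Nadia₂* c-commands the pronoun within its binding domain → coindexation would violate Principle B.
*Bianca₃*: the pronoun c-commands this R-expression → coindexation would violate Principle C on *Bianca₃*.
*Elena₄*: the pronoun c-commands this R-expression → coindexation would violate Principle C on *Elena₄*.

{1}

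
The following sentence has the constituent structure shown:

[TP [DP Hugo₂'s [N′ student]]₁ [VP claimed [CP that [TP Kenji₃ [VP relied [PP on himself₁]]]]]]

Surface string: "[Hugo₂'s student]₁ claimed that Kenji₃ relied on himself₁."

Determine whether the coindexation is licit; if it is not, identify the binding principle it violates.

Principle A

The two coindexed NPs are *[Hugo₂'s student]₁* and *himself₁*.
*himself₁* is an anaphor. Principle A requires it to be bound within its binding domain — the embedded TP, whose subject is Kenji₃.
Within that domain it is c-commanded by *Kenji₃*, which does not share its index.
*[Hugo₂'s student]₁* does c-command the anaphor, but from outside its binding domain.
The anaphor is unbound in its domain → Principle A violation.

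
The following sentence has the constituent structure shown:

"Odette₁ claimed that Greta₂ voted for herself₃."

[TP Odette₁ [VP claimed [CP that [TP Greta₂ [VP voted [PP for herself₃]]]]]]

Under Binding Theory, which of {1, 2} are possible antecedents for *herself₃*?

{2}

*herself* is an anaphor, so Principle A applies: it must be bound in its binding domain.
Binding domain of *herself₃*: the embedded TP, whose subject is Greta₂.
*Odette₁* c-commands the anaphor but is outside its binding domain → cannot satisfy Principle A.
*Greta₂* c-commands the anaphor within its binding domain → licit binder.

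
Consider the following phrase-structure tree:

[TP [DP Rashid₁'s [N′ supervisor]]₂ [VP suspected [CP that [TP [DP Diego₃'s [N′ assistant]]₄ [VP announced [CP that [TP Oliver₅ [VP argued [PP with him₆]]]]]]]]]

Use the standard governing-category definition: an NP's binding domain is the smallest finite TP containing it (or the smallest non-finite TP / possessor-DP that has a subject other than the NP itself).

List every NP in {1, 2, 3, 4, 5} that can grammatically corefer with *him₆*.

*him* is a pronoun, so Principle B applies: it must be free in its binding domain.
Binding domain of *him₆*: the embedded TP, whose subject is Oliver₅.
*Rashid₁* and the pronoun do not c-command one another → neither Principle B nor Principle C is at stake; coindexation permitted.
*[Rashid₁'s supervisor]₂* c-commands the pronoun but from outside its binding domain, and is not c-commanded by it → coindexation permitted.
*Diego₃* and the pronoun do not c-command one another → neither Principle B nor Principle C is at stake; coindexation permitted.
*[Diego₃'s assistant]₄* c-commands the pronoun but from outside its binding domain, and is not c-commanded by it → coindexation permitted.
*Oliver₅* c-commands the pronoun within its binding domain → coindexation would violate Principle B.

{1, 2, 3, 4}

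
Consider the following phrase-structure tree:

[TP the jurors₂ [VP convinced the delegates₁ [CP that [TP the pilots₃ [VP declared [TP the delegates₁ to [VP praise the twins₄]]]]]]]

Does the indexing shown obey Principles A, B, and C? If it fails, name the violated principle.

Principle C

The two coindexed NPs are *the delegates₁* (the lower occurrence) and *the delegates₁* (the higher occurrence).
*the delegates₁* (the lower occurrence) is an R-expression. Principle C requires it to be free everywhere.
*the delegates₁* (the higher occurrence) c-commands it and carries the same index.
The R-expression is bound → Principle C violation.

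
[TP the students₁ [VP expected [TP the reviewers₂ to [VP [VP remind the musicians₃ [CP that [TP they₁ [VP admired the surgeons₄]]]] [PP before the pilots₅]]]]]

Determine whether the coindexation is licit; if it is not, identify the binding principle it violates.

grammatical

The two coindexed NPs are *the students₁* and *they₁*.
*they₁* is a pronoun; nothing c-commands it within its binding domain (the embedded TP.), so Principle B holds trivially.
*the students₁* is an R-expression; *they₁* does not c-command it, and no other NP shares its index, so Principle C is satisfied.
All principles are respected.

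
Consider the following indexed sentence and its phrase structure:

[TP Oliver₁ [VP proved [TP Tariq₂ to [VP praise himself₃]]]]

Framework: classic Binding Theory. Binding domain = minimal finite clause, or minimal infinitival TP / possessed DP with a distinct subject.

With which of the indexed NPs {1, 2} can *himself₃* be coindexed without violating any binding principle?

{2}

*himself* is an anaphor, so Principle A applies: it must be bound in its binding domain.
Binding domain of *himself₃*: the embedded TP, whose subject is Tariq₂.
*Oliver₁* c-commands the anaphor but is outside its binding domain → cannot satisfy Principle A.
*Tariq₂* c-commands the anaphor within its binding domain → licit binder.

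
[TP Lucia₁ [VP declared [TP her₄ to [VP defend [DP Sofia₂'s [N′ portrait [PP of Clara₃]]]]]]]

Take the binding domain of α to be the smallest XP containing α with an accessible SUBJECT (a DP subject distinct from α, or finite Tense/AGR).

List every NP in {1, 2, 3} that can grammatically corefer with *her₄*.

none

*her* is a pronoun, so Principle B applies: it must be free in its binding domain.
Binding domain of *her₄*: the matrix TP, whose subject is Lucia₁.
*Lucia₁* c-commands the pronoun within its binding domain → coindexation would violate Principle B.
*Sofia₂*: the pronoun c-commands this R-expression → coindexation would violate Principle C on *Sofia₂*.
*Clara₃*: the pronoun c-commands this R-expression → coindexation would violate Principle C on *Clara₃*.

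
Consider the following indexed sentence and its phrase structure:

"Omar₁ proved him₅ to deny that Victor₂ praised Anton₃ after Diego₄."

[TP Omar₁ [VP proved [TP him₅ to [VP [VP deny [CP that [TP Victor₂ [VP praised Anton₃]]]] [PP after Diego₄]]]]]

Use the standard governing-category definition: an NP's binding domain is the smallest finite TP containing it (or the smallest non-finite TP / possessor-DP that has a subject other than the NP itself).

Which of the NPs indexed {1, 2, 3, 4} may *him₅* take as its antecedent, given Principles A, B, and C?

none

*him* is a pronoun, so Principle B applies: it must be free in its binding domain.
Binding domain of *him₅*: the matrix TP, whose subject is Omar₁.
*Omar₁* c-commands the pronoun within its binding domain → coindexation would violate Principle B.
*Victor₂*: the pronoun c-commands this R-expression → coindexation would violate Principle C on *Victor₂*.
*Anton₃*: the pronoun c-commands this R-expression → coindexation would violate Principle C on *Anton₃*.
*Diego₄*: the pronoun c-commands this R-expression → coindexation would violate Principle C on *Diego₄*.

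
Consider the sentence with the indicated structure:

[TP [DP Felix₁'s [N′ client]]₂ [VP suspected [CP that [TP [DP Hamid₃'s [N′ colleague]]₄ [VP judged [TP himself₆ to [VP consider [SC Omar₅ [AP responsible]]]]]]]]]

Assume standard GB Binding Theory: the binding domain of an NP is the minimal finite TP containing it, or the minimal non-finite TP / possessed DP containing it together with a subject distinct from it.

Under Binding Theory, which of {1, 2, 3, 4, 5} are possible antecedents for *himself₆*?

*himself* is an anaphor, so Principle A applies: it must be bound in its binding domain.
Binding domain of *himself₆*: the embedded TP, whose subject is [Hamid₃'s colleague]₄.
*Felix₁* does not c-command the anaphor → cannot bind it.
*[Felix₁'s client]₂* c-commands the anaphor but is outside its binding domain → cannot satisfy Principle A.
*Hamid₃* does not c-command the anaphor → cannot bind it.
*[Hamid₃'s colleague]₄* c-commands the anaphor within its binding domain → licit binder.
*Omar₅* does not c-command the anaphor → cannot bind it.

{4}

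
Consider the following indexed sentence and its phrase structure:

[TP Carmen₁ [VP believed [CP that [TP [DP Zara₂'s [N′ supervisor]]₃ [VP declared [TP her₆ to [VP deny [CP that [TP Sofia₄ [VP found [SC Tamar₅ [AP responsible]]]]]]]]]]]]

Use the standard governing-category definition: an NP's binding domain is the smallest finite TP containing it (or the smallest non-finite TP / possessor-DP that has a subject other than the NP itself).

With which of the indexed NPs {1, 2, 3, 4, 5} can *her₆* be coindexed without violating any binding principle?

*her* is a pronoun, so Principle B applies: it must be free in its binding domain.
Binding domain of *her₆*: the embedded TP, whose subject is [Zara₂'s supervisor]₃.
*Carmen₁* c-commands the pronoun but from outside its binding domain, and is not c-commanded by it → coindexation permitted.
*Zara₂* and the pronoun do not c-command one another → neither Principle B nor Principle C is at stake; coindexation permitted.
*[Zara₂'s supervisor]₃* c-commands the pronoun within its binding domain → coindexation would violate Principle B.
*Sofia₄*: the pronoun c-commands this R-expression → coindexation would violate Principle C on *Sofia₄*.
*Tamar₅*: the pronoun c-commands this R-expression → coindexation would violate Principle C on *Tamar₅*.

{1, 2}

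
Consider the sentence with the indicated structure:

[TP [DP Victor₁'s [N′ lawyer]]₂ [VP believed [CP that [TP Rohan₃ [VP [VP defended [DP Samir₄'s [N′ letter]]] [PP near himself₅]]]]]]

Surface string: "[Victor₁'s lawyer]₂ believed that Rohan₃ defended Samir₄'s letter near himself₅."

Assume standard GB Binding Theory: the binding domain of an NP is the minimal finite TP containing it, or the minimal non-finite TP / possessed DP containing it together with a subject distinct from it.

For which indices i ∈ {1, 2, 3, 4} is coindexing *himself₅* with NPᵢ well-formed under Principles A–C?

{3}

*himself* is an anaphor, so Principle A applies: it must be bound in its binding domain.
Binding domain of *himself₅*: the embedded TP, whose subject is Rohan₃.
*Victor₁* does not c-command the anaphor → cannot bind it.
*[Victor₁'s lawyer]₂* c-commands the anaphor but is outside its binding domain → cannot satisfy Principle A.
*Rohan₃* c-commands the anaphor within its binding domain → licit binder.
*Samir₄* does not c-command the anaphor → cannot bind it.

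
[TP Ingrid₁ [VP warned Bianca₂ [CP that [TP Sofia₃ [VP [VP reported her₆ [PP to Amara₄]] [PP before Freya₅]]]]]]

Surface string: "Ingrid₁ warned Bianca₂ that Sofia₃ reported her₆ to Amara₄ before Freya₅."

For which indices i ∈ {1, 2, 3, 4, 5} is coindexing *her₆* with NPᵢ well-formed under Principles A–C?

{1, 2, 5}

*her* is a pronoun, so Principle B applies: it must be free in its binding domain.
Binding domain of *her₆*: the embedded TP, whose subject is Sofia₃.
*Ingrid₁* c-commands the pronoun but from outside its binding domain, and is not c-commanded by it → coindexation permitted.
*Bianca₂* c-commands the pronoun but from outside its binding domain, and is not c-commanded by it → coindexation permitted.
*Sofia₃* c-commands the pronoun within its binding domain → coindexation would violate Principle B.
*Amara₄*: the pronoun c-commands this R-expression → coindexation would violate Principle C on *Amara₄*.
*Freya₅* and the pronoun do not c-command one another → neither Principle B nor Principle C is at stake; coindexation permitted.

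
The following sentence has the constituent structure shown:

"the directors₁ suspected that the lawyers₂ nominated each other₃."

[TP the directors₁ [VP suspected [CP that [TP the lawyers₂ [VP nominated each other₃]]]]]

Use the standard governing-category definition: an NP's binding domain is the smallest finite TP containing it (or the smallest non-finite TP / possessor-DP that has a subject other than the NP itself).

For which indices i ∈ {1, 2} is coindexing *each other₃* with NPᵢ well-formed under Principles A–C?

{2}

*each other* is an anaphor, so Principle A applies: it must be bound in its binding domain.
Binding domain of *each other₃*: the embedded TP, whose subject is the lawyers₂.
*the directors₁* c-commands the anaphor but is outside its binding domain → cannot satisfy Principle A.
*the lawyers₂* c-commands the anaphor within its binding domain → licit binder.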